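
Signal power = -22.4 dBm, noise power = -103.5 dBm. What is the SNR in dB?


SNR = -22.4 - (-103.5) = 81.1 dB

81.1 dB


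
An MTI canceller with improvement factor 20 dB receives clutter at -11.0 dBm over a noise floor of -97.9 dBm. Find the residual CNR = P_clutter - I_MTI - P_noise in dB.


CNR = -11.0 - 20 - (-97.9) = 66.9 dB

66.9 dB


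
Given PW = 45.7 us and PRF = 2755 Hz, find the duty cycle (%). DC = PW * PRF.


DC = 45.7e-6 * 2755 * 100 = 12.59%

12.59%


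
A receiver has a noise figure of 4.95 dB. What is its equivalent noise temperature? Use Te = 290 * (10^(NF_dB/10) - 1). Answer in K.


NF_lin = 10^(4.95/10) = 3.126079
Te = 290 * (3.126079 - 1) = 616.6 K

616.6 K


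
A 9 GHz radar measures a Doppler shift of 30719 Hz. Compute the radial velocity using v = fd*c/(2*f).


v = 30719 * 3e8 / (2 * 9000000000.0) = 512.0 m/s

512.0 m/s


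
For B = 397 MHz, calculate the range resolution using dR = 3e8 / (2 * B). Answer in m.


dR = 3e8 / (2 * 397000000.0) = 0.38 m

0.38 m


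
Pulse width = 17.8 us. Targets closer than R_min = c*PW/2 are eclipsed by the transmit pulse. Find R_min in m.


R_min = 3e8 * 17.8e-6 / 2 = 2670.0 m

2670.0 m


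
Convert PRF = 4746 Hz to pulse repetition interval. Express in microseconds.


PRI = 1/4746 = 0.0002107038 s = 210.7 us

210.7 us


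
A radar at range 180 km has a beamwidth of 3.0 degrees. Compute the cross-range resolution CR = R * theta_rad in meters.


BW_rad = 0.052359878
CR = 180000 * 0.052359878 = 9424.8 m

9424.8 m


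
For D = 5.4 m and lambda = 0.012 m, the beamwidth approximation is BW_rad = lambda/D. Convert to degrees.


BW_rad = 0.012 / 5.4 = 0.002222
BW_deg = 0.13 degrees

0.13 degrees


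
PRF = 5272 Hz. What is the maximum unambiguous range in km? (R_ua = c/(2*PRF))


R_ua = 3e8 / (2 * 5272) = 28452.2 m = 28.5 km

28.5 km


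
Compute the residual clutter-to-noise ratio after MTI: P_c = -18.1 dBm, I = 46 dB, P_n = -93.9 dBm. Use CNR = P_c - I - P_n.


CNR = -18.1 - 46 - (-93.9) = 29.8 dB

29.8 dB


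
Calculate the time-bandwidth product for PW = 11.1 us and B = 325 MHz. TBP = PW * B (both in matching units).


TBP = 11.1 * 325 = 3607.5

3607.5


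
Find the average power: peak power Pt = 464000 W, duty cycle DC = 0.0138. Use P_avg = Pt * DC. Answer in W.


P_avg = 464000 * 0.0138 = 6403.2 W

6403.2 W


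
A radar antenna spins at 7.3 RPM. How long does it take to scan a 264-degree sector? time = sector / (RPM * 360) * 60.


t = 264 / (7.3 * 360) * 60 = 6.03 s

6.03 s


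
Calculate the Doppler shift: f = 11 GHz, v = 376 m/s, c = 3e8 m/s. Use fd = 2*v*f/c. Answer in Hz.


fd = 2 * 376 * 11000000000.0 / 3e8 = 27573.3 Hz

27573.3 Hz


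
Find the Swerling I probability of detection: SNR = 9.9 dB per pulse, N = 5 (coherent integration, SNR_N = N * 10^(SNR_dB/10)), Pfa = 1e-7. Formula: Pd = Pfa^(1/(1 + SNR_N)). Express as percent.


SNR_lin = 10^(9.9/10) = 9.77237
SNR_N = 5 * 9.77237 = 48.86185
1/(1 + SNR_N) = 1/49.86185 = 0.0200554
Pd = (1e-7)^0.0200554 = 0.72379
Pd = 72.4%

72.4%


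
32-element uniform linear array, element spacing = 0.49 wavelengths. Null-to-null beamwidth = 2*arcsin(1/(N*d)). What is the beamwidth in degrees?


1/(N*d) = 1/(32*0.49) = 0.063776
BW = 2*arcsin(0.063776) = 7.3 degrees

7.3 degrees


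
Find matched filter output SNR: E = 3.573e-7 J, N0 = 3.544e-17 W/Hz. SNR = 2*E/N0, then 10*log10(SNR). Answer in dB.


SNR_lin = 2 * 3.573e-7 / 3.544e-17 = 2.016e10
SNR_dB = 10*log10(2.016e10) = 103.0 dB

103.0 dB


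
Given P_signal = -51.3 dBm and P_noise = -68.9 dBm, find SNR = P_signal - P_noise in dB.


SNR = -51.3 - (-68.9) = 17.6 dB

17.6 dB


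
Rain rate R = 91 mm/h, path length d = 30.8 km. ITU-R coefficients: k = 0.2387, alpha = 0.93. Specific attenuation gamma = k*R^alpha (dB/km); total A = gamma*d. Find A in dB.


gamma = 0.2387 * 91^0.93 = 15.840209 dB/km
A = 15.840209 * 30.8 = 487.88 dB

487.88 dB


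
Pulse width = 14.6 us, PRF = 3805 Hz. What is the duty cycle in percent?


DC = 14.6e-6 * 3805 * 100 = 5.56%

5.56%


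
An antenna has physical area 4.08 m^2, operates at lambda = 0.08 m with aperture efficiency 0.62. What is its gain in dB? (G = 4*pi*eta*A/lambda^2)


G_linear = 4*pi*0.62*4.08/0.08^2 = 4966.86
G_dB = 10*log10(4966.86) = 37.0 dB

37.0 dB


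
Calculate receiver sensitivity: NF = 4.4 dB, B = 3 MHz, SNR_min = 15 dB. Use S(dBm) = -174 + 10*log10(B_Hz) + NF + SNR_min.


10*log10(3000000.0) = 64.77
S = -174 + 64.77 + 4.4 + 15 = -89.8 dBm

-89.8 dBm


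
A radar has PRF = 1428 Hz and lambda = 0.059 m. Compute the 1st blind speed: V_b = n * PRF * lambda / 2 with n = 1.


V_blind = 1 * 1428 * 0.059 / 2 = 42.1 m/s

42.1 m/s


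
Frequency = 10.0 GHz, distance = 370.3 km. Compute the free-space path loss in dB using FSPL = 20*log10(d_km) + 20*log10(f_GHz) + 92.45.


20*log10(370.3) = 51.37
20*log10(10.0) = 20.0
FSPL = 163.8 dB

163.8 dB


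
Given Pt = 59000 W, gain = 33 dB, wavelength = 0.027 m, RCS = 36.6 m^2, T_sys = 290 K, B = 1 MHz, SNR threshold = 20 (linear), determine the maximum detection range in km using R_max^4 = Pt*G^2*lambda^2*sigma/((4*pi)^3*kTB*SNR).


G_lin = 10^(33/10) = 1995.262315
R^4 = 59000 * 1995.262315^2 * 0.027^2 * 36.6 / ((4*pi)^3 * 1.38e-23 * 290 * 1000000.0 * 20)
R^4 = 3.9457e19 m^4
R_max = (3.9457e19)^(1/4) = 79255.8 m = 79.3 km

79.3 km


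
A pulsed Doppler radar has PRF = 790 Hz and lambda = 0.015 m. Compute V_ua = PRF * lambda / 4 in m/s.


V_ua = 790 * 0.015 / 4 = 3.0 m/s

3.0 m/s


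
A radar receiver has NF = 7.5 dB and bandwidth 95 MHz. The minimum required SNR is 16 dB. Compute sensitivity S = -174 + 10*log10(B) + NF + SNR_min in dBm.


10*log10(95000000.0) = 79.78
S = -174 + 79.78 + 7.5 + 16 = -70.7 dBm

-70.7 dBm


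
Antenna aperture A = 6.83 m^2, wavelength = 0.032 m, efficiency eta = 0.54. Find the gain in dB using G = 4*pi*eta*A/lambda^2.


G_linear = 4*pi*0.54*6.83/0.032^2 = 45261.02
G_dB = 10*log10(45261.02) = 46.6 dB

46.6 dB


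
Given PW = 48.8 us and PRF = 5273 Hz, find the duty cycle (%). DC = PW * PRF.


DC = 48.8e-6 * 5273 * 100 = 25.73%

25.73%


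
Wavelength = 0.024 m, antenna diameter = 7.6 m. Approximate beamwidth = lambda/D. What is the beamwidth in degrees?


BW_rad = 0.024 / 7.6 = 0.003158
BW_deg = 0.18 degrees

0.18 degrees


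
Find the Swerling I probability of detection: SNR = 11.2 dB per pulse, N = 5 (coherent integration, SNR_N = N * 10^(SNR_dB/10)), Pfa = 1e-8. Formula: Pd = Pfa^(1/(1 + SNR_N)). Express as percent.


SNR_lin = 10^(11.2/10) = 13.18257
SNR_N = 5 * 13.18257 = 65.91285
1/(1 + SNR_N) = 1/66.91285 = 0.0149448
Pd = (1e-8)^0.0149448 = 0.75935
Pd = 75.9%

75.9%


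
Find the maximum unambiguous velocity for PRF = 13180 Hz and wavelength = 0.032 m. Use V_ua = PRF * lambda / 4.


V_ua = 13180 * 0.032 / 4 = 105.4 m/s

105.4 m/s


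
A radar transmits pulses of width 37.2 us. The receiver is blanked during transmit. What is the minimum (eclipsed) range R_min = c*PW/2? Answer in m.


R_min = 3e8 * 37.2e-6 / 2 = 5580.0 m

5580.0 m


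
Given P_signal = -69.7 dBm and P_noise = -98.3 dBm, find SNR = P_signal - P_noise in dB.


SNR = -69.7 - (-98.3) = 28.6 dB

28.6 dB


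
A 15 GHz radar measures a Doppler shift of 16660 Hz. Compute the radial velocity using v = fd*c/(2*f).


v = 16660 * 3e8 / (2 * 15000000000.0) = 166.6 m/s

166.6 m/s


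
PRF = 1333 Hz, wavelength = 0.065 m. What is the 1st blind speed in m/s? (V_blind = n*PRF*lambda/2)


V_blind = 1 * 1333 * 0.065 / 2 = 43.3 m/s

43.3 m/s


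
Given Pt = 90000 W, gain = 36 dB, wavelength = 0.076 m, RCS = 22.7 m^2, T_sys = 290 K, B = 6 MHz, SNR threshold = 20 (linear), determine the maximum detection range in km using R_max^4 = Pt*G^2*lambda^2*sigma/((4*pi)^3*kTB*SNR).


G_lin = 10^(36/10) = 3981.071706
R^4 = 90000 * 3981.071706^2 * 0.076^2 * 22.7 / ((4*pi)^3 * 1.38e-23 * 290 * 6000000.0 * 20)
R^4 = 1.96249e20 m^4
R_max = (1.96249e20)^(1/4) = 118359.2 m = 118.4 km

118.4 km


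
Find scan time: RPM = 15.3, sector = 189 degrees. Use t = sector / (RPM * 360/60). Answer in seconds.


t = 189 / (15.3 * 360) * 60 = 2.06 s

2.06 s


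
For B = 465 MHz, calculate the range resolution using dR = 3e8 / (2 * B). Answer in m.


dR = 3e8 / (2 * 465000000.0) = 0.32 m

0.32 m


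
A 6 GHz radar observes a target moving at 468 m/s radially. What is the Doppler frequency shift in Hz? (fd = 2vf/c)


fd = 2 * 468 * 6000000000.0 / 3e8 = 18720.0 Hz

18720.0 Hz


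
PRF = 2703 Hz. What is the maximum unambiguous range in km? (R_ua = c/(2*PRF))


R_ua = 3e8 / (2 * 2703) = 55493.9 m = 55.5 km

55.5 km


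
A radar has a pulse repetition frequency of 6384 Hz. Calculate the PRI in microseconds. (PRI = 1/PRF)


PRI = 1/6384 = 0.0001566416 s = 156.6 us

156.6 us


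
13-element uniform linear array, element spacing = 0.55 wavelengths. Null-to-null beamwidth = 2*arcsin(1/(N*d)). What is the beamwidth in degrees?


1/(N*d) = 1/(13*0.55) = 0.13986
BW = 2*arcsin(0.13986) = 16.1 degrees

16.1 degrees


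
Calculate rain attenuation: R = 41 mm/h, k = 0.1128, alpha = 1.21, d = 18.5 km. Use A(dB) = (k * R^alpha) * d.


gamma = 0.1128 * 41^1.21 = 10.087361 dB/km
A = 10.087361 * 18.5 = 186.62 dB

186.62 dB


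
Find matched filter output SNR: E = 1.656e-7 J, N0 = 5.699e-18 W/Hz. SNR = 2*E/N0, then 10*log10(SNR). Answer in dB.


SNR_lin = 2 * 1.656e-7 / 5.699e-18 = 5.812e10
SNR_dB = 10*log10(5.812e10) = 107.6 dB

107.6 dB


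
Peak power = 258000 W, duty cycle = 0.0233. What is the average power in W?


P_avg = 258000 * 0.0233 = 6011.4 W

6011.4 W


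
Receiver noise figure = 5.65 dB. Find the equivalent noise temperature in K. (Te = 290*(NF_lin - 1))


NF_lin = 10^(5.65/10) = 3.672823
Te = 290 * (3.672823 - 1) = 775.1 K

775.1 K


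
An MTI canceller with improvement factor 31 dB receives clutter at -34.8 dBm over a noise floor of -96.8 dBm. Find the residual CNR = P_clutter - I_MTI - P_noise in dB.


CNR = -34.8 - 31 - (-96.8) = 31.0 dB

31.0 dB


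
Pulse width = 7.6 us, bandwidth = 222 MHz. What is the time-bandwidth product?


TBP = 7.6 * 222 = 1687.2

1687.2


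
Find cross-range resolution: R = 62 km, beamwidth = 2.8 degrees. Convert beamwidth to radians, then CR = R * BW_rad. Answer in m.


BW_rad = 0.048869219
CR = 62000 * 0.048869219 = 3029.9 m

3029.9 m


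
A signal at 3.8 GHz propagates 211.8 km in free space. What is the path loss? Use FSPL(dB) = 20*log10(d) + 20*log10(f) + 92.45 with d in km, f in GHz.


20*log10(211.8) = 46.52
20*log10(3.8) = 11.6
FSPL = 150.6 dB

150.6 dB


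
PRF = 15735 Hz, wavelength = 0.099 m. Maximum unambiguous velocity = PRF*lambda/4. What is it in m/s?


V_ua = 15735 * 0.099 / 4 = 389.4 m/s

389.4 m/s


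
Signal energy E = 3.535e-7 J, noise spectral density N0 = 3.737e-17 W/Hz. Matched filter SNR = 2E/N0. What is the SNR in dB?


SNR_lin = 2 * 3.535e-7 / 3.737e-17 = 1.892e10
SNR_dB = 10*log10(1.892e10) = 102.8 dB

102.8 dB


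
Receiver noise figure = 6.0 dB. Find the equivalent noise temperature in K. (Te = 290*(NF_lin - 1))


NF_lin = 10^(6.0/10) = 3.981072
Te = 290 * (3.981072 - 1) = 864.5 K

864.5 K


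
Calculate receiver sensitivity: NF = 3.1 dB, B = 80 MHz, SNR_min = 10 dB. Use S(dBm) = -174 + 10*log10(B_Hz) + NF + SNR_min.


10*log10(80000000.0) = 79.03
S = -174 + 79.03 + 3.1 + 10 = -81.9 dBm

-81.9 dBm


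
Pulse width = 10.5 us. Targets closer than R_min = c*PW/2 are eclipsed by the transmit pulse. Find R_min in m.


R_min = 3e8 * 10.5e-6 / 2 = 1575.0 m

1575.0 m


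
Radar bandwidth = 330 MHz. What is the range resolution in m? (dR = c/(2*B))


dR = 3e8 / (2 * 330000000.0) = 0.45 m

0.45 m


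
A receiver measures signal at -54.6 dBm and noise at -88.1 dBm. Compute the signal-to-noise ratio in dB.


SNR = -54.6 - (-88.1) = 33.5 dB

33.5 dB


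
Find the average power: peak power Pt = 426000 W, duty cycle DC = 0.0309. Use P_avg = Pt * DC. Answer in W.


P_avg = 426000 * 0.0309 = 13163.4 W

13163.4 W


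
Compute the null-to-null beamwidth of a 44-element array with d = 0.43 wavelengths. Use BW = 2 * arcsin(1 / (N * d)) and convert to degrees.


1/(N*d) = 1/(44*0.43) = 0.052854
BW = 2*arcsin(0.052854) = 6.1 degrees

6.1 degrees


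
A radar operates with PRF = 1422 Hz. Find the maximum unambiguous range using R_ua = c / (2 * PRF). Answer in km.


R_ua = 3e8 / (2 * 1422) = 105485.2 m = 105.5 km

105.5 km


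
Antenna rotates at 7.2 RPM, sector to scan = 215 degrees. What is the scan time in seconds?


t = 215 / (7.2 * 360) * 60 = 4.98 s

4.98 s


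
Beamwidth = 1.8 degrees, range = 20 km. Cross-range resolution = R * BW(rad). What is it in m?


BW_rad = 0.031415927
CR = 20000 * 0.031415927 = 628.3 m

628.3 m


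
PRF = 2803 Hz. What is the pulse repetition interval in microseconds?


PRI = 1/2803 = 0.0003567606 s = 356.8 us

356.8 us


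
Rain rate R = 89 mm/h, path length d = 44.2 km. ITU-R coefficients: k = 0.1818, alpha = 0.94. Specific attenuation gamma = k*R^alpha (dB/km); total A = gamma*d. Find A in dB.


gamma = 0.1818 * 89^0.94 = 12.360057 dB/km
A = 12.360057 * 44.2 = 546.31 dB

546.31 dB


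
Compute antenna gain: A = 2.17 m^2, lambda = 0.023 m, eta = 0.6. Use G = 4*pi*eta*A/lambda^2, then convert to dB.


G_linear = 4*pi*0.6*2.17/0.023^2 = 30928.95
G_dB = 10*log10(30928.95) = 44.9 dB

44.9 dB


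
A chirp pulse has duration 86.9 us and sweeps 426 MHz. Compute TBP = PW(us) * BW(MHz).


TBP = 86.9 * 426 = 37019.4

37019.4


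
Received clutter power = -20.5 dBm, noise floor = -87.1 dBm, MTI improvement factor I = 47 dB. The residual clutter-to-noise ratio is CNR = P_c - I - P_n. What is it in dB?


CNR = -20.5 - 47 - (-87.1) = 19.6 dB

19.6 dB


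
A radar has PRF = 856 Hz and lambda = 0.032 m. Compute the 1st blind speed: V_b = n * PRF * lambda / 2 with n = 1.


V_blind = 1 * 856 * 0.032 / 2 = 13.7 m/s

13.7 m/s


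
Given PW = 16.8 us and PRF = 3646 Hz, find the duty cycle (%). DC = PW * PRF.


DC = 16.8e-6 * 3646 * 100 = 6.13%

6.13%


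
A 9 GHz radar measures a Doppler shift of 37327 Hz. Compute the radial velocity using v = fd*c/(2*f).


v = 37327 * 3e8 / (2 * 9000000000.0) = 622.1 m/s

622.1 m/s


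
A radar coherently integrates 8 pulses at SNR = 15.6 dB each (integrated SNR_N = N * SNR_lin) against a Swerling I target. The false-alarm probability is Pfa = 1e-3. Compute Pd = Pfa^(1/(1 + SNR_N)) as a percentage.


SNR_lin = 10^(15.6/10) = 36.30781
SNR_N = 8 * 36.30781 = 290.46248
1/(1 + SNR_N) = 1/291.46248 = 0.003431
Pd = (1e-3)^0.003431 = 0.97658
Pd = 97.7%

97.7%


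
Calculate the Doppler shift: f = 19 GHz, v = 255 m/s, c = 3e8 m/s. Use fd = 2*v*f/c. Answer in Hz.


fd = 2 * 255 * 19000000000.0 / 3e8 = 32300.0 Hz

32300.0 Hz


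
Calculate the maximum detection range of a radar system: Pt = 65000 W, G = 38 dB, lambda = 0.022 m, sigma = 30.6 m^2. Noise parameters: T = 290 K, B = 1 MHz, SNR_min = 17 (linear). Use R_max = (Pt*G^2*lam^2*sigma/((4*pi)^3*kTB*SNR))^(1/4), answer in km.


G_lin = 10^(38/10) = 6309.573445
R^4 = 65000 * 6309.573445^2 * 0.022^2 * 30.6 / ((4*pi)^3 * 1.38e-23 * 290 * 1000000.0 * 17)
R^4 = 2.83873e20 m^4
R_max = (2.83873e20)^(1/4) = 129801.9 m = 129.8 km

129.8 km


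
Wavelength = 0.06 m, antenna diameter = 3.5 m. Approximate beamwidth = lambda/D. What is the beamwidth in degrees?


BW_rad = 0.06 / 3.5 = 0.017143
BW_deg = 0.98 degrees

0.98 degrees


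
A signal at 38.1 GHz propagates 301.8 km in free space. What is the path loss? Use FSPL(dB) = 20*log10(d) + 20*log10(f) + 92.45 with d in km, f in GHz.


20*log10(301.8) = 49.59
20*log10(38.1) = 31.62
FSPL = 173.7 dB

173.7 dB


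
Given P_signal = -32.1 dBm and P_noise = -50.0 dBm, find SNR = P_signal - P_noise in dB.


SNR = -32.1 - (-50.0) = 17.9 dB

17.9 dB


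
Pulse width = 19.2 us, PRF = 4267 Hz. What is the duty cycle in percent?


DC = 19.2e-6 * 4267 * 100 = 8.19%

8.19%


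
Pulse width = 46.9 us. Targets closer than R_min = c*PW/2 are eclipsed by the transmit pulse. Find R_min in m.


R_min = 3e8 * 46.9e-6 / 2 = 7035.0 m

7035.0 m


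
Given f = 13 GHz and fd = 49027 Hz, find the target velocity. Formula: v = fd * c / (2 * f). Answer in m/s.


v = 49027 * 3e8 / (2 * 13000000000.0) = 565.7 m/s

565.7 m/s


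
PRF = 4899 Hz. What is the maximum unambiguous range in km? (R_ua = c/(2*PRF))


R_ua = 3e8 / (2 * 4899) = 30618.5 m = 30.6 km

30.6 km


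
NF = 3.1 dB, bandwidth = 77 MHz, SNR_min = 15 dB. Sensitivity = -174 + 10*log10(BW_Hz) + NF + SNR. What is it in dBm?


10*log10(77000000.0) = 78.86
S = -174 + 78.86 + 3.1 + 15 = -77.0 dBm

-77.0 dBm


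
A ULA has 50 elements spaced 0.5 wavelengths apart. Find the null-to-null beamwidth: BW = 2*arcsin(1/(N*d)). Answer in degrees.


1/(N*d) = 1/(50*0.5) = 0.04
BW = 2*arcsin(0.04) = 4.6 degrees

4.6 degrees


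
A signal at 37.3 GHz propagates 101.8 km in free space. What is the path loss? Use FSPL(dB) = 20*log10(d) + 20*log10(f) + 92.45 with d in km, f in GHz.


20*log10(101.8) = 40.15
20*log10(37.3) = 31.43
FSPL = 164.0 dB

164.0 dB


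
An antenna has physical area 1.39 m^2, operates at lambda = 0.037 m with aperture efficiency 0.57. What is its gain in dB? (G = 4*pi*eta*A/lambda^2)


G_linear = 4*pi*0.57*1.39/0.037^2 = 7272.71
G_dB = 10*log10(7272.71) = 38.6 dB

38.6 dB


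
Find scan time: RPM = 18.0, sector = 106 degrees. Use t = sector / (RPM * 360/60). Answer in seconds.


t = 106 / (18.0 * 360) * 60 = 0.98 s

0.98 s


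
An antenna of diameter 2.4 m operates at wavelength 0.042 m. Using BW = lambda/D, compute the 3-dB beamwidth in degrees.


BW_rad = 0.042 / 2.4 = 0.0175
BW_deg = 1.0 degrees

1.0 degrees


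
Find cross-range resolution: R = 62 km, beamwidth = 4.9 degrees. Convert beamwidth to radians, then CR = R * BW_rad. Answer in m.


BW_rad = 0.085521133
CR = 62000 * 0.085521133 = 5302.3 m

5302.3 m


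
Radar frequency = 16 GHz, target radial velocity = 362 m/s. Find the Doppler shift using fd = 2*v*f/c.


fd = 2 * 362 * 16000000000.0 / 3e8 = 38613.3 Hz

38613.3 Hz


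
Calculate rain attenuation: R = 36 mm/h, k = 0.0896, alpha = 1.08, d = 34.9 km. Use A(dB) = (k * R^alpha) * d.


gamma = 0.0896 * 36^1.08 = 4.296499 dB/km
A = 4.296499 * 34.9 = 149.95 dB

149.95 dB


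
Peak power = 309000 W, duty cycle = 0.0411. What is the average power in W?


P_avg = 309000 * 0.0411 = 12699.9 W

12699.9 W


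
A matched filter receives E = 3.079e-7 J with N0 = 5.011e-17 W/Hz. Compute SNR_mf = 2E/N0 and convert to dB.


SNR_lin = 2 * 3.079e-7 / 5.011e-17 = 1.229e10
SNR_dB = 10*log10(1.229e10) = 100.9 dB

100.9 dB


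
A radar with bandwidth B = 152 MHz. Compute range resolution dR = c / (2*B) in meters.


dR = 3e8 / (2 * 152000000.0) = 0.99 m

0.99 m


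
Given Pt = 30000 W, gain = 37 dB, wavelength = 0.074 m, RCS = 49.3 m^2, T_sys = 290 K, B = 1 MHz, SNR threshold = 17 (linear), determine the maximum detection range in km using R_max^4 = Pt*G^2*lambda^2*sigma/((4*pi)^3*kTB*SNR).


G_lin = 10^(37/10) = 5011.872336
R^4 = 30000 * 5011.872336^2 * 0.074^2 * 49.3 / ((4*pi)^3 * 1.38e-23 * 290 * 1000000.0 * 17)
R^4 = 1.50687e21 m^4
R_max = (1.50687e21)^(1/4) = 197023.9 m = 197.0 km

197.0 km


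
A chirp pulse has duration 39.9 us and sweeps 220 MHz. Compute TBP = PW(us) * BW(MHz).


TBP = 39.9 * 220 = 8778.0

8778.0


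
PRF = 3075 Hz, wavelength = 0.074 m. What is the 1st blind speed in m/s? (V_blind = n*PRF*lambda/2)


V_blind = 1 * 3075 * 0.074 / 2 = 113.8 m/s

113.8 m/s


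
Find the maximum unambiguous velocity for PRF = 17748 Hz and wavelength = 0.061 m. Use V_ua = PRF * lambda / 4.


V_ua = 17748 * 0.061 / 4 = 270.7 m/s

270.7 m/s


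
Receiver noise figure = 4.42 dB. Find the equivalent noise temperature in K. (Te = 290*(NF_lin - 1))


NF_lin = 10^(4.42/10) = 2.766942
Te = 290 * (2.766942 - 1) = 512.4 K

512.4 K


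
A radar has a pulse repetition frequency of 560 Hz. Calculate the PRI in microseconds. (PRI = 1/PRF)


PRI = 1/560 = 0.0017857143 s = 1785.7 us

1785.7 us


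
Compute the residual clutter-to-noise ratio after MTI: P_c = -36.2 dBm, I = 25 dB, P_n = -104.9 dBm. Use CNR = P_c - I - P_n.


CNR = -36.2 - 25 - (-104.9) = 43.7 dB

43.7 dB


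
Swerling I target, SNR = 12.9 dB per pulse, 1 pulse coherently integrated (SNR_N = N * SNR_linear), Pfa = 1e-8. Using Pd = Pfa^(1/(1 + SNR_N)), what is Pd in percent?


SNR_lin = 10^(12.9/10) = 19.49845
SNR_N = 1 * 19.49845 = 19.49845
1/(1 + SNR_N) = 1/20.49845 = 0.0487842
Pd = (1e-8)^0.0487842 = 0.40712
Pd = 40.7%

40.7%


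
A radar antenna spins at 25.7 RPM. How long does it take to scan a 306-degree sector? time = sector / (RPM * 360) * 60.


t = 306 / (25.7 * 360) * 60 = 1.98 s

1.98 s


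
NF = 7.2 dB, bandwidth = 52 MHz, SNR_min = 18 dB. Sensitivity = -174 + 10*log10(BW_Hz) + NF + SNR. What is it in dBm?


10*log10(52000000.0) = 77.16
S = -174 + 77.16 + 7.2 + 18 = -71.6 dBm

-71.6 dBm


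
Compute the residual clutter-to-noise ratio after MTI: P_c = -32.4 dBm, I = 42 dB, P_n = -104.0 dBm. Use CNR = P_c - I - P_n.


CNR = -32.4 - 42 - (-104.0) = 29.6 dB

29.6 dB


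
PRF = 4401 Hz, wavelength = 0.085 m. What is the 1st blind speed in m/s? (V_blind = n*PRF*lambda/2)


V_blind = 1 * 4401 * 0.085 / 2 = 187.0 m/s

187.0 m/s


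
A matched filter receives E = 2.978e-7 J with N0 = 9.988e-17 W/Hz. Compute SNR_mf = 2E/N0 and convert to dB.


SNR_lin = 2 * 2.978e-7 / 9.988e-17 = 5.963e9
SNR_dB = 10*log10(5.963e9) = 97.8 dB

97.8 dB


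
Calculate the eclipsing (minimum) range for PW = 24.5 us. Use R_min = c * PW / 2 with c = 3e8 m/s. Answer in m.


R_min = 3e8 * 24.5e-6 / 2 = 3675.0 m

3675.0 m


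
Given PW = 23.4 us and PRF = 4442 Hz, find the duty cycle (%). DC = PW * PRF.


DC = 23.4e-6 * 4442 * 100 = 10.39%

10.39%


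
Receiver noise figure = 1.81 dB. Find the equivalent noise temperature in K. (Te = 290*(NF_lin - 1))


NF_lin = 10^(1.81/10) = 1.51705
Te = 290 * (1.51705 - 1) = 149.9 K

149.9 K


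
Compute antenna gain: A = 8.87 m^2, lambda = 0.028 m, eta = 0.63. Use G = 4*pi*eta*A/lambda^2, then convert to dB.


G_linear = 4*pi*0.63*8.87/0.028^2 = 89569.05
G_dB = 10*log10(89569.05) = 49.5 dB

49.5 dB


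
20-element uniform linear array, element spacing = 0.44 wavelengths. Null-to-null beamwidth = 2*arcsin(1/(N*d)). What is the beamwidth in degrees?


1/(N*d) = 1/(20*0.44) = 0.113636
BW = 2*arcsin(0.113636) = 13.0 degrees

13.0 degrees


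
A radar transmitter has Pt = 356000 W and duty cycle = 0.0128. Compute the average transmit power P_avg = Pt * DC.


P_avg = 356000 * 0.0128 = 4556.8 W

4556.8 W


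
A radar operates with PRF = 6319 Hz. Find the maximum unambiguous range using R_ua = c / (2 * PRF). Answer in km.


R_ua = 3e8 / (2 * 6319) = 23737.9 m = 23.7 km

23.7 km


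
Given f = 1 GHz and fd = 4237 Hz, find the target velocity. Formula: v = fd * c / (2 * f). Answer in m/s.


v = 4237 * 3e8 / (2 * 1000000000.0) = 635.6 m/s

635.6 m/s


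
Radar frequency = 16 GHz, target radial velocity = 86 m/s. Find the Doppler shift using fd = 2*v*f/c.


fd = 2 * 86 * 16000000000.0 / 3e8 = 9173.3 Hz

9173.3 Hz


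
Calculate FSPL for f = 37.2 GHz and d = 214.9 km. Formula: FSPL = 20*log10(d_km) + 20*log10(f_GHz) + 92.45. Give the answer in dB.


20*log10(214.9) = 46.64
20*log10(37.2) = 31.41
FSPL = 170.5 dB

170.5 dB


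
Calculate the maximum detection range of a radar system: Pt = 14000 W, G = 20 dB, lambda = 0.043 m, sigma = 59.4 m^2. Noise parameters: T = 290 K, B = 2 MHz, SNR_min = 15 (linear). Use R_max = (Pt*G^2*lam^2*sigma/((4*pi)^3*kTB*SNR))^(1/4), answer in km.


G_lin = 10^(20/10) = 100.0
R^4 = 14000 * 100.0^2 * 0.043^2 * 59.4 / ((4*pi)^3 * 1.38e-23 * 290 * 2000000.0 * 15)
R^4 = 6.45392e16 m^4
R_max = (6.45392e16)^(1/4) = 15938.8 m = 15.9 km

15.9 km


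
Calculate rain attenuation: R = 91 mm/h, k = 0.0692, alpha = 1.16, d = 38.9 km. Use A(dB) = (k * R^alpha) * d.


gamma = 0.0692 * 91^1.16 = 12.959675 dB/km
A = 12.959675 * 38.9 = 504.13 dB

504.13 dB


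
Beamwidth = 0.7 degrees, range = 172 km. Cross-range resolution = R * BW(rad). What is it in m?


BW_rad = 0.012217305
CR = 172000 * 0.012217305 = 2101.4 m

2101.4 m


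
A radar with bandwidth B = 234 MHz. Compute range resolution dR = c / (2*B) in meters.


dR = 3e8 / (2 * 234000000.0) = 0.64 m

0.64 m


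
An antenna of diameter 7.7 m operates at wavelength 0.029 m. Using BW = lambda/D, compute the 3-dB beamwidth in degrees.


BW_rad = 0.029 / 7.7 = 0.003766
BW_deg = 0.22 degrees

0.22 degrees


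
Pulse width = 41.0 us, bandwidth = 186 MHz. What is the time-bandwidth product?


TBP = 41.0 * 186 = 7626.0

7626.0


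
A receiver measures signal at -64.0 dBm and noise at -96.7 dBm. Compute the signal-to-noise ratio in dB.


SNR = -64.0 - (-96.7) = 32.7 dB

32.7 dB


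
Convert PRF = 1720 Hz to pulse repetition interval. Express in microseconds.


PRI = 1/1720 = 0.0005813953 s = 581.4 us

581.4 us


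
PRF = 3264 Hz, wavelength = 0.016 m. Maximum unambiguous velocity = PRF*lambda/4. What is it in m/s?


V_ua = 3264 * 0.016 / 4 = 13.1 m/s

13.1 m/s


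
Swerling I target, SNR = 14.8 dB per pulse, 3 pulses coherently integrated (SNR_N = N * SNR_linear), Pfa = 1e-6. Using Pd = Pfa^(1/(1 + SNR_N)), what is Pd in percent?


SNR_lin = 10^(14.8/10) = 30.19952
SNR_N = 3 * 30.19952 = 90.59856
1/(1 + SNR_N) = 1/91.59856 = 0.0109172
Pd = (1e-6)^0.0109172 = 0.86
Pd = 86.0%

86.0%


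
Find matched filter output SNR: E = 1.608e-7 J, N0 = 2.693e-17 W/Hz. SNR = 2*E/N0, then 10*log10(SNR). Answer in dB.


SNR_lin = 2 * 1.608e-7 / 2.693e-17 = 1.194e10
SNR_dB = 10*log10(1.194e10) = 100.8 dB

100.8 dB


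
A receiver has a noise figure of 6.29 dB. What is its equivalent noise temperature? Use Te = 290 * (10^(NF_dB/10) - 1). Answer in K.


NF_lin = 10^(6.29/10) = 4.255984
Te = 290 * (4.255984 - 1) = 944.2 K

944.2 K


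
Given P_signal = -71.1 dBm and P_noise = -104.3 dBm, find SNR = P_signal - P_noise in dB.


SNR = -71.1 - (-104.3) = 33.2 dB

33.2 dB


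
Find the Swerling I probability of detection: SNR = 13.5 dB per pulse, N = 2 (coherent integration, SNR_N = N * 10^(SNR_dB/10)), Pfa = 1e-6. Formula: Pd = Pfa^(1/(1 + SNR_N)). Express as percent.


SNR_lin = 10^(13.5/10) = 22.38721
SNR_N = 2 * 22.38721 = 44.77442
1/(1 + SNR_N) = 1/45.77442 = 0.0218463
Pd = (1e-6)^0.0218463 = 0.73947
Pd = 73.9%

73.9%


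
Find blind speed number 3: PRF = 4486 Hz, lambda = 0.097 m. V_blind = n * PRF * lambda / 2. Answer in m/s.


V_blind = 3 * 4486 * 0.097 / 2 = 652.7 m/s

652.7 m/s


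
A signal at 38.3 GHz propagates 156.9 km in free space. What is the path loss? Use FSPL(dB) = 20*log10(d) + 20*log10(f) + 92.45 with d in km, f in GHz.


20*log10(156.9) = 43.91
20*log10(38.3) = 31.66
FSPL = 168.0 dB

168.0 dB


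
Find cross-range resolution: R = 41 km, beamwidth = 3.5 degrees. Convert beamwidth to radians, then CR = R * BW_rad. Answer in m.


BW_rad = 0.061086524
CR = 41000 * 0.061086524 = 2504.5 m

2504.5 m


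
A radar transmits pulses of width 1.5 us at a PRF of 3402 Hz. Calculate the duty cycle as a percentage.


DC = 1.5e-6 * 3402 * 100 = 0.51%

0.51%


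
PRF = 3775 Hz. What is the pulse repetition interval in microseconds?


PRI = 1/3775 = 0.0002649007 s = 264.9 us

264.9 us


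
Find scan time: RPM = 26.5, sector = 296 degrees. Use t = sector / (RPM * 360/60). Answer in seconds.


t = 296 / (26.5 * 360) * 60 = 1.86 s

1.86 s


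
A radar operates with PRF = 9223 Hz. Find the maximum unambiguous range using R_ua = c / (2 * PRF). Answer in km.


R_ua = 3e8 / (2 * 9223) = 16263.7 m = 16.3 km

16.3 km


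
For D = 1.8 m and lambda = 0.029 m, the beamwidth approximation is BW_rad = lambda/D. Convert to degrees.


BW_rad = 0.029 / 1.8 = 0.016111
BW_deg = 0.92 degrees

0.92 degrees


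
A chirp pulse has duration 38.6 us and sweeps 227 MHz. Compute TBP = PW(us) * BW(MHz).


TBP = 38.6 * 227 = 8762.2

8762.2


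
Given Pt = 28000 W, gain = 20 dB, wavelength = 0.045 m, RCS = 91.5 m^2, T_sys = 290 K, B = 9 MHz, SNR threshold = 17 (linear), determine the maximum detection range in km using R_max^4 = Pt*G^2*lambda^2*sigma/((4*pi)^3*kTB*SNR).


G_lin = 10^(20/10) = 100.0
R^4 = 28000 * 100.0^2 * 0.045^2 * 91.5 / ((4*pi)^3 * 1.38e-23 * 290 * 9000000.0 * 17)
R^4 = 4.26979e16 m^4
R_max = (4.26979e16)^(1/4) = 14374.8 m = 14.4 km

14.4 km


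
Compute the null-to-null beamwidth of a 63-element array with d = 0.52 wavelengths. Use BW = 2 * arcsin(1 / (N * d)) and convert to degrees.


1/(N*d) = 1/(63*0.52) = 0.030525
BW = 2*arcsin(0.030525) = 3.5 degrees

3.5 degrees


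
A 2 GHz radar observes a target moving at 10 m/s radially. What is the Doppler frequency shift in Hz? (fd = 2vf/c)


fd = 2 * 10 * 2000000000.0 / 3e8 = 133.3 Hz

133.3 Hz


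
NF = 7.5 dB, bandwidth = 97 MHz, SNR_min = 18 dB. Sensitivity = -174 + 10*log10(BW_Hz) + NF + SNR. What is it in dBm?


10*log10(97000000.0) = 79.87
S = -174 + 79.87 + 7.5 + 18 = -68.6 dBm

-68.6 dBm


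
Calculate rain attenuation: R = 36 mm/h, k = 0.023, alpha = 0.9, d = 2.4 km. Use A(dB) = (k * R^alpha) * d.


gamma = 0.023 * 36^0.9 = 0.578629 dB/km
A = 0.578629 * 2.4 = 1.39 dB

1.39 dB


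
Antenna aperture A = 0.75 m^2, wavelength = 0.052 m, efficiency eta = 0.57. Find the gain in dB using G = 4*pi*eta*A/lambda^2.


G_linear = 4*pi*0.57*0.75/0.052^2 = 1986.73
G_dB = 10*log10(1986.73) = 33.0 dB

33.0 dB


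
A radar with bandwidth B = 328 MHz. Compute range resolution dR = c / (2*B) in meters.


dR = 3e8 / (2 * 328000000.0) = 0.46 m

0.46 m


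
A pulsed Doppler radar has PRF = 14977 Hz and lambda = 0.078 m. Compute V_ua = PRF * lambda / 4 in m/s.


V_ua = 14977 * 0.078 / 4 = 292.1 m/s

292.1 m/s


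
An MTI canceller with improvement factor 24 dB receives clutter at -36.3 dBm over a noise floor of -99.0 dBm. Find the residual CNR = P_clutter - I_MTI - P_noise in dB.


CNR = -36.3 - 24 - (-99.0) = 38.7 dB

38.7 dB


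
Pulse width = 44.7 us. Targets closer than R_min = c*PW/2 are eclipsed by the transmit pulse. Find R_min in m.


R_min = 3e8 * 44.7e-6 / 2 = 6705.0 m

6705.0 m


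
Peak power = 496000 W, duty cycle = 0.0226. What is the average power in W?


P_avg = 496000 * 0.0226 = 11209.6 W

11209.6 W


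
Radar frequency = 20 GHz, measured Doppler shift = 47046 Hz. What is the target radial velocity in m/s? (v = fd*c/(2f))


v = 47046 * 3e8 / (2 * 20000000000.0) = 352.8 m/s

352.8 m/s


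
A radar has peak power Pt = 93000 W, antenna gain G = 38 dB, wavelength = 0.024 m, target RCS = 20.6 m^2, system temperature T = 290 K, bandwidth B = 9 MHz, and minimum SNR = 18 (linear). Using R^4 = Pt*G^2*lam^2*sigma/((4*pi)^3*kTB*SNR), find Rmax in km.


G_lin = 10^(38/10) = 6309.573445
R^4 = 93000 * 6309.573445^2 * 0.024^2 * 20.6 / ((4*pi)^3 * 1.38e-23 * 290 * 9000000.0 * 18)
R^4 = 3.41469e19 m^4
R_max = (3.41469e19)^(1/4) = 76443.0 m = 76.4 km

76.4 km


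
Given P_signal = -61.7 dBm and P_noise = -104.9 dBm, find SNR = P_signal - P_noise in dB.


SNR = -61.7 - (-104.9) = 43.2 dB

43.2 dB


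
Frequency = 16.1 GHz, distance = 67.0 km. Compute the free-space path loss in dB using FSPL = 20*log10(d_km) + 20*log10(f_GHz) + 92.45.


20*log10(67.0) = 36.52
20*log10(16.1) = 24.14
FSPL = 153.1 dB

153.1 dB


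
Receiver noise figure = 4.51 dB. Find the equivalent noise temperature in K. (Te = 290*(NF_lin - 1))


NF_lin = 10^(4.51/10) = 2.82488
Te = 290 * (2.82488 - 1) = 529.2 K

529.2 K


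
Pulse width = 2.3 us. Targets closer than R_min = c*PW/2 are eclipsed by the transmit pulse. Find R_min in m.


R_min = 3e8 * 2.3e-6 / 2 = 345.0 m

345.0 m


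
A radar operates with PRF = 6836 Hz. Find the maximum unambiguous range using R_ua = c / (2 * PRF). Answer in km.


R_ua = 3e8 / (2 * 6836) = 21942.7 m = 21.9 km

21.9 km


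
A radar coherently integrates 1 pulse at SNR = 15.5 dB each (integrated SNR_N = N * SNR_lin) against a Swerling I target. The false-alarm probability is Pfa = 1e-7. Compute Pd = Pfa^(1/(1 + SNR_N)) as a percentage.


SNR_lin = 10^(15.5/10) = 35.48134
SNR_N = 1 * 35.48134 = 35.48134
1/(1 + SNR_N) = 1/36.48134 = 0.0274113
Pd = (1e-7)^0.0274113 = 0.64287
Pd = 64.3%

64.3%


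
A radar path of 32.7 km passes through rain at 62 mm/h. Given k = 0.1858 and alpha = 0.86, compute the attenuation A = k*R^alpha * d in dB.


gamma = 0.1858 * 62^0.86 = 6.464018 dB/km
A = 6.464018 * 32.7 = 211.37 dB

211.37 dB


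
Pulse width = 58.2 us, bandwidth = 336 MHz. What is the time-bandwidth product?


TBP = 58.2 * 336 = 19555.2

19555.2


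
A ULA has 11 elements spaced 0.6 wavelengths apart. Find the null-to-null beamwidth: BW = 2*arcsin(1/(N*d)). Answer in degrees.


1/(N*d) = 1/(11*0.6) = 0.151515
BW = 2*arcsin(0.151515) = 17.4 degrees

17.4 degrees


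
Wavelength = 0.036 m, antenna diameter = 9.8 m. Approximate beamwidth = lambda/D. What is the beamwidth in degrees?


BW_rad = 0.036 / 9.8 = 0.003673
BW_deg = 0.21 degrees

0.21 degrees


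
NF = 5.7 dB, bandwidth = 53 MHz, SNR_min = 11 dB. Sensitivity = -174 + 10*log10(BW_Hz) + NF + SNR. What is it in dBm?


10*log10(53000000.0) = 77.24
S = -174 + 77.24 + 5.7 + 11 = -80.1 dBm

-80.1 dBm


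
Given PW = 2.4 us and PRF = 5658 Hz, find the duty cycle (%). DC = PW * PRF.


DC = 2.4e-6 * 5658 * 100 = 1.36%

1.36%


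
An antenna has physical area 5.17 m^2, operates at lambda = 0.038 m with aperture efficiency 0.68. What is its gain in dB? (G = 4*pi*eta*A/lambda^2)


G_linear = 4*pi*0.68*5.17/0.038^2 = 30594.41
G_dB = 10*log10(30594.41) = 44.9 dB

44.9 dB


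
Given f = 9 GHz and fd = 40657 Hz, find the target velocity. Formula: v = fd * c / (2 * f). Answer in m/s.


v = 40657 * 3e8 / (2 * 9000000000.0) = 677.6 m/s

677.6 m/s


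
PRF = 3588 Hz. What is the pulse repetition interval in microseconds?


PRI = 1/3588 = 0.0002787068 s = 278.7 us

278.7 us


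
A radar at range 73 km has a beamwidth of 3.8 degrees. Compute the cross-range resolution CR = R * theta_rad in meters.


BW_rad = 0.066322512
CR = 73000 * 0.066322512 = 4841.5 m

4841.5 m


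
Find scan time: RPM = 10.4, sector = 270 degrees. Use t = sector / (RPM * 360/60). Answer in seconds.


t = 270 / (10.4 * 360) * 60 = 4.33 s

4.33 s


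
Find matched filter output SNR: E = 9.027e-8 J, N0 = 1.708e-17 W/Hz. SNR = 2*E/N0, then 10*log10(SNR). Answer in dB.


SNR_lin = 2 * 9.027e-8 / 1.708e-17 = 1.057e10
SNR_dB = 10*log10(1.057e10) = 100.2 dB

100.2 dB


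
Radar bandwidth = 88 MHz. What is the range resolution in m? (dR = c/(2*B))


dR = 3e8 / (2 * 88000000.0) = 1.7 m

1.7 m


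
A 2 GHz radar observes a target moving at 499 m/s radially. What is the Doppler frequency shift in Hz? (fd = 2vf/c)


fd = 2 * 499 * 2000000000.0 / 3e8 = 6653.3 Hz

6653.3 Hz


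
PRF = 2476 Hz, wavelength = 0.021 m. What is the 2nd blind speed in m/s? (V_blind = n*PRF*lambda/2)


V_blind = 2 * 2476 * 0.021 / 2 = 52.0 m/s

52.0 m/s


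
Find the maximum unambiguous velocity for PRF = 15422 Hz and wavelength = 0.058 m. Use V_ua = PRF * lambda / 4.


V_ua = 15422 * 0.058 / 4 = 223.6 m/s

223.6 m/s


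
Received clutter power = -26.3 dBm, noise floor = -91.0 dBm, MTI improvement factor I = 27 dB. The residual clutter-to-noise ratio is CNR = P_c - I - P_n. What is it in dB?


CNR = -26.3 - 27 - (-91.0) = 37.7 dB

37.7 dB


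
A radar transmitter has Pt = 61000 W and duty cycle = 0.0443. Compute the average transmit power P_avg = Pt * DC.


P_avg = 61000 * 0.0443 = 2702.3 W

2702.3 W


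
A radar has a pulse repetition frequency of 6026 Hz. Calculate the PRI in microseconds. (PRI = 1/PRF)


PRI = 1/6026 = 0.0001659476 s = 165.9 us

165.9 us


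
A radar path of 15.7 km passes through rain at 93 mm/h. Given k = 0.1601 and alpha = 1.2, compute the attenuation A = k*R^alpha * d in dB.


gamma = 0.1601 * 93^1.2 = 36.861319 dB/km
A = 36.861319 * 15.7 = 578.72 dB

578.72 dB


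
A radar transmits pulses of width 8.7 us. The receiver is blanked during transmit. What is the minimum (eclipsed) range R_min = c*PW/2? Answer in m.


R_min = 3e8 * 8.7e-6 / 2 = 1305.0 m

1305.0 m


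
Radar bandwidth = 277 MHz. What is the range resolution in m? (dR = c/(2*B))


dR = 3e8 / (2 * 277000000.0) = 0.54 m

0.54 m


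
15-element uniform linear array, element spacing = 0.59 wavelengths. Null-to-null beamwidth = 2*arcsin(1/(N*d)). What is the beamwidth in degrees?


1/(N*d) = 1/(15*0.59) = 0.112994
BW = 2*arcsin(0.112994) = 13.0 degrees

13.0 degrees


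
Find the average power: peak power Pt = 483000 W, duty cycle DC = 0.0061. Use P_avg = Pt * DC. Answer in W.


P_avg = 483000 * 0.0061 = 2946.3 W

2946.3 W


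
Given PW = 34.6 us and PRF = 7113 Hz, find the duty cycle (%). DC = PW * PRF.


DC = 34.6e-6 * 7113 * 100 = 24.61%

24.61%


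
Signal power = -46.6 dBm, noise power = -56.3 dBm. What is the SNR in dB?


SNR = -46.6 - (-56.3) = 9.7 dB

9.7 dB


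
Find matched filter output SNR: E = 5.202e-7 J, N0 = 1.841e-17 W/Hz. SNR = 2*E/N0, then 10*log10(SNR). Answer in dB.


SNR_lin = 2 * 5.202e-7 / 1.841e-17 = 5.651e10
SNR_dB = 10*log10(5.651e10) = 107.5 dB

107.5 dB


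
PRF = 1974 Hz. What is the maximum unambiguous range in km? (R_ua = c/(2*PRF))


R_ua = 3e8 / (2 * 1974) = 75987.8 m = 76.0 km

76.0 km


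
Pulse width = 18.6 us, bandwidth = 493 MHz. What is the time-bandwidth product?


TBP = 18.6 * 493 = 9169.8

9169.8


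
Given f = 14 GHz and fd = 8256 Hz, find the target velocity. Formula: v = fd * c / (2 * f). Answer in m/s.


v = 8256 * 3e8 / (2 * 14000000000.0) = 88.5 m/s

88.5 m/s


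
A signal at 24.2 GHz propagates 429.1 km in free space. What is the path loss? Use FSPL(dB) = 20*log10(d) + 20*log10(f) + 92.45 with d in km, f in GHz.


20*log10(429.1) = 52.65
20*log10(24.2) = 27.68
FSPL = 172.8 dB

172.8 dB


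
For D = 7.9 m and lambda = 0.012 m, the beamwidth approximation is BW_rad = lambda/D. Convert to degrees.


BW_rad = 0.012 / 7.9 = 0.001519
BW_deg = 0.09 degrees

0.09 degrees


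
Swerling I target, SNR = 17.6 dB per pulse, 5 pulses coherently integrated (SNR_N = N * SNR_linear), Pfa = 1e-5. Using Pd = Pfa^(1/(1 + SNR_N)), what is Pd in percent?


SNR_lin = 10^(17.6/10) = 57.54399
SNR_N = 5 * 57.54399 = 287.71995
1/(1 + SNR_N) = 1/288.71995 = 0.0034636
Pd = (1e-5)^0.0034636 = 0.96091
Pd = 96.1%

96.1%


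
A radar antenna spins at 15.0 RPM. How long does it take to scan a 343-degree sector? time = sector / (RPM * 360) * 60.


t = 343 / (15.0 * 360) * 60 = 3.81 s

3.81 s


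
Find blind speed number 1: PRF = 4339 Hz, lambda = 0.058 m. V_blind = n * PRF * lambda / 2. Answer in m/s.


V_blind = 1 * 4339 * 0.058 / 2 = 125.8 m/s

125.8 m/s


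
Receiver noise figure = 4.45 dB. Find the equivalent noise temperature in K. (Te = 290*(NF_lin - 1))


NF_lin = 10^(4.45/10) = 2.786121
Te = 290 * (2.786121 - 1) = 518.0 K

518.0 K


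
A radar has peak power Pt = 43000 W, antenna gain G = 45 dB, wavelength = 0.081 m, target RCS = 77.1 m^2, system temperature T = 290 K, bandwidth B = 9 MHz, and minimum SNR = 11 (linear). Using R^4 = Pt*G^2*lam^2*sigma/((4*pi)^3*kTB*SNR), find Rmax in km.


G_lin = 10^(45/10) = 31622.776602
R^4 = 43000 * 31622.776602^2 * 0.081^2 * 77.1 / ((4*pi)^3 * 1.38e-23 * 290 * 9000000.0 * 11)
R^4 = 2.76663e22 m^4
R_max = (2.76663e22)^(1/4) = 407838.1 m = 407.8 km

407.8 km
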